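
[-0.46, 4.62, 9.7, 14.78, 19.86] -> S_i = -0.46 + 5.08*i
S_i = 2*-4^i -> [2, -8, 32, -128, 512]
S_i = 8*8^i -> [8, 64, 512, 4096, 32768]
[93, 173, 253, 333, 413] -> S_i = 93 + 80*i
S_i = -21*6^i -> [-21, -126, -756, -4536, -27216]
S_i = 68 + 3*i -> [68, 71, 74, 77, 80]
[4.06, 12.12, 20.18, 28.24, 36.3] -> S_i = 4.06 + 8.06*i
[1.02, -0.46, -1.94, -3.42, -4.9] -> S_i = 1.02 + -1.48*i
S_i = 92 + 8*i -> [92, 100, 108, 116, 124]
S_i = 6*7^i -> [6, 42, 294, 2058, 14406]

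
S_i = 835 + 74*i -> [835, 909, 983, 1057, 1131]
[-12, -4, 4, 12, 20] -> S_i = -12 + 8*i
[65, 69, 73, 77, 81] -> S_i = 65 + 4*i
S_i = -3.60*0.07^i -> [-3.6, -0.25, -0.02, -0.0, -0.0]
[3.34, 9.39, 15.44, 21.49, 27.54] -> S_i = 3.34 + 6.05*i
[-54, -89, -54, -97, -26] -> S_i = Random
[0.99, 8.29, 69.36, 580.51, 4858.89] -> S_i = 0.99*8.37^i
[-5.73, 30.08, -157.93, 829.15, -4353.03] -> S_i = -5.73*(-5.25)^i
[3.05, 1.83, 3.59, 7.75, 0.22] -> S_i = Random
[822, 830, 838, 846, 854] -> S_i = 822 + 8*i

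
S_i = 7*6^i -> [7, 42, 252, 1512, 9072]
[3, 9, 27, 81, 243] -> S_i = 3*3^i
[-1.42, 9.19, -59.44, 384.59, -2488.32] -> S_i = -1.42*(-6.47)^i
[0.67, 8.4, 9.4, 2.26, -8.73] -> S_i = Random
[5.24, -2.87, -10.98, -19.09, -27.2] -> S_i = 5.24 + -8.11*i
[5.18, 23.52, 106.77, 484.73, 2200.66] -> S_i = 5.18*4.54^i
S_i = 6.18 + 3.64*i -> [6.18, 9.82, 13.46, 17.1, 20.74]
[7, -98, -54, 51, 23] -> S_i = Random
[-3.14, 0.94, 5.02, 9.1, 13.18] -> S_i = -3.14 + 4.08*i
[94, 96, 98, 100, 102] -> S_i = 94 + 2*i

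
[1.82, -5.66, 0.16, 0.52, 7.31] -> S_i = Random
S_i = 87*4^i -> [87, 348, 1392, 5568, 22272]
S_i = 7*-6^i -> [7, -42, 252, -1512, 9072]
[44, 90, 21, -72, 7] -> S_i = Random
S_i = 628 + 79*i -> [628, 707, 786, 865, 944]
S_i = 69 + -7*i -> [69, 62, 55, 48, 41]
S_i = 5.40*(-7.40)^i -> [5.4, -39.96, 295.7, -2188.21, 16192.75]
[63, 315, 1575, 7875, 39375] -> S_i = 63*5^i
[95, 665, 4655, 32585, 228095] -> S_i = 95*7^i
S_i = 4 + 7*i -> [4, 11, 18, 25, 32]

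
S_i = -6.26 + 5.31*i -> [-6.26, -0.95, 4.36, 9.67, 14.98]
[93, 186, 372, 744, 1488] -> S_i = 93*2^i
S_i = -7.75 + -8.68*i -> [-7.75, -16.43, -25.11, -33.79, -42.47]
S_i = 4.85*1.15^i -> [4.85, 5.58, 6.41, 7.38, 8.48]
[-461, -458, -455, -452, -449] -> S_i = -461 + 3*i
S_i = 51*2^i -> [51, 102, 204, 408, 816]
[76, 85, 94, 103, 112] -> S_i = 76 + 9*i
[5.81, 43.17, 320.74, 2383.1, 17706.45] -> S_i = 5.81*7.43^i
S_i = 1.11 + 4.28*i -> [1.11, 5.39, 9.67, 13.95, 18.23]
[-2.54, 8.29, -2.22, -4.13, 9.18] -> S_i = Random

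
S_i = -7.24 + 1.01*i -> [-7.24, -6.23, -5.22, -4.21, -3.2]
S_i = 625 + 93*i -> [625, 718, 811, 904, 997]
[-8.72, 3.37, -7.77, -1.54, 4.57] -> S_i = Random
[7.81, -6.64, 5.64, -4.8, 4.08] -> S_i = 7.81*(-0.85)^i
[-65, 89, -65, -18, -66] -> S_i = Random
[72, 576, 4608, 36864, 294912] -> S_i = 72*8^i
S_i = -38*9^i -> [-38, -342, -3078, -27702, -249318]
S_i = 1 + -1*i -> [1, 0, -1, -2, -3]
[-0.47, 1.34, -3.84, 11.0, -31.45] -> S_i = -0.47*(-2.86)^i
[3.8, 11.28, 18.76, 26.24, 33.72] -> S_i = 3.80 + 7.48*i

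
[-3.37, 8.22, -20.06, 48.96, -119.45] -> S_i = -3.37*(-2.44)^i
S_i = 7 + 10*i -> [7, 17, 27, 37, 47]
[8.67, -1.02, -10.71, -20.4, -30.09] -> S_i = 8.67 + -9.69*i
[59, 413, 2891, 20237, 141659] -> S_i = 59*7^i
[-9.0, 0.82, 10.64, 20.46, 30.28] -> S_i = -9.00 + 9.82*i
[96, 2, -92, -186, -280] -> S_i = 96 + -94*i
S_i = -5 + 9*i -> [-5, 4, 13, 22, 31]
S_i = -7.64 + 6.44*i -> [-7.64, -1.2, 5.24, 11.68, 18.12]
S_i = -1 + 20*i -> [-1, 19, 39, 59, 79]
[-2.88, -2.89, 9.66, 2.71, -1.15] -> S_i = Random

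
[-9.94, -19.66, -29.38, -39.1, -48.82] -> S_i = -9.94 + -9.72*i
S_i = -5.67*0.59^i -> [-5.67, -3.35, -1.97, -1.16, -0.69]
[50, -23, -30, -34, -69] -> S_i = Random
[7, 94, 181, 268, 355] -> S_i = 7 + 87*i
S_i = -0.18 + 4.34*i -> [-0.18, 4.16, 8.5, 12.84, 17.18]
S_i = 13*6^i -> [13, 78, 468, 2808, 16848]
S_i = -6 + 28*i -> [-6, 22, 50, 78, 106]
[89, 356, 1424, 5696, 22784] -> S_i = 89*4^i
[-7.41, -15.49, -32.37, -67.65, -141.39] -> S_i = -7.41*2.09^i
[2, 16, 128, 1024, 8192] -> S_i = 2*8^i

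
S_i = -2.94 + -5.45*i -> [-2.94, -8.39, -13.84, -19.29, -24.74]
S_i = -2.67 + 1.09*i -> [-2.67, -1.58, -0.49, 0.6, 1.69]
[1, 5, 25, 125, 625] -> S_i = 1*5^i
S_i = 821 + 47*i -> [821, 868, 915, 962, 1009]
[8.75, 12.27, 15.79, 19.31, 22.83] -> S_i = 8.75 + 3.52*i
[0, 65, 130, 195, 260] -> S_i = 0 + 65*i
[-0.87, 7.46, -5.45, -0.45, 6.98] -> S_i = Random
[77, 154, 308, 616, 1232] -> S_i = 77*2^i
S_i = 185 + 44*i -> [185, 229, 273, 317, 361]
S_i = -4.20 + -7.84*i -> [-4.2, -12.04, -19.88, -27.72, -35.56]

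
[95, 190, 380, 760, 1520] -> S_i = 95*2^i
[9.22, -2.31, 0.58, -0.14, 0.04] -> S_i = 9.22*(-0.25)^i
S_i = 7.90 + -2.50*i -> [7.9, 5.4, 2.9, 0.4, -2.1]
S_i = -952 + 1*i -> [-952, -951, -950, -949, -948]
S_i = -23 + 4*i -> [-23, -19, -15, -11, -7]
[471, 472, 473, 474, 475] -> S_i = 471 + 1*i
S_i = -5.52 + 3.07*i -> [-5.52, -2.45, 0.62, 3.69, 6.76]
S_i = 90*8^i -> [90, 720, 5760, 46080, 368640]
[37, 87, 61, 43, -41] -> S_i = Random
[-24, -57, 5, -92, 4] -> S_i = Random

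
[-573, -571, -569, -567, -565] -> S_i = -573 + 2*i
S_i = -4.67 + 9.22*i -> [-4.67, 4.55, 13.77, 22.99, 32.21]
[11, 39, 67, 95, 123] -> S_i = 11 + 28*i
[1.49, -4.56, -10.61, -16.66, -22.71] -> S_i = 1.49 + -6.05*i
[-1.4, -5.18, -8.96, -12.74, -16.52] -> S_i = -1.40 + -3.78*i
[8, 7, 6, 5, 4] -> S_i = 8 + -1*i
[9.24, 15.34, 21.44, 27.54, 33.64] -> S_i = 9.24 + 6.10*i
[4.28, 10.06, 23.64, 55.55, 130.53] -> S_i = 4.28*2.35^i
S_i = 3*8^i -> [3, 24, 192, 1536, 12288]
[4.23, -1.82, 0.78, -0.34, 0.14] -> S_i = 4.23*(-0.43)^i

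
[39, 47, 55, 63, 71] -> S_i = 39 + 8*i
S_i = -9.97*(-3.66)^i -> [-9.97, 36.49, -133.55, 488.81, -1789.04]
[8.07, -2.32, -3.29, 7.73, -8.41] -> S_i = Random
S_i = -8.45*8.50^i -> [-8.45, -71.82, -610.51, -5189.36, -44109.53]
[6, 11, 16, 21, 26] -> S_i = 6 + 5*i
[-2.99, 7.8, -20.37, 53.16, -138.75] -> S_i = -2.99*(-2.61)^i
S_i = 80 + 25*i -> [80, 105, 130, 155, 180]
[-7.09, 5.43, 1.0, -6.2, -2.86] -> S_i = Random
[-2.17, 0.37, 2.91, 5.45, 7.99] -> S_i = -2.17 + 2.54*i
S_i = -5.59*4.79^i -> [-5.59, -26.78, -128.26, -614.35, -2942.75]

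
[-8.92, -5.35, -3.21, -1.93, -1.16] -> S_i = -8.92*0.60^i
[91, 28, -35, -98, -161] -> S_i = 91 + -63*i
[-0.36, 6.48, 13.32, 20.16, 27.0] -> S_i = -0.36 + 6.84*i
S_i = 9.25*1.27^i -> [9.25, 11.75, 14.92, 18.95, 24.06]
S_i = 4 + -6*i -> [4, -2, -8, -14, -20]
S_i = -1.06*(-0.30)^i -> [-1.06, 0.32, -0.1, 0.03, -0.01]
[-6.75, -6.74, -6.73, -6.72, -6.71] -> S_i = -6.75 + 0.01*i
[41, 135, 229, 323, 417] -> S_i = 41 + 94*i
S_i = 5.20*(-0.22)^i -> [5.2, -1.14, 0.25, -0.06, 0.01]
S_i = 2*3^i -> [2, 6, 18, 54, 162]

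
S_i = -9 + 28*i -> [-9, 19, 47, 75, 103]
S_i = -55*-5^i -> [-55, 275, -1375, 6875, -34375]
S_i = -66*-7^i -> [-66, 462, -3234, 22638, -158466]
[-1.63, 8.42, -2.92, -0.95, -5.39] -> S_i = Random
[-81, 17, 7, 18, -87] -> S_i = Random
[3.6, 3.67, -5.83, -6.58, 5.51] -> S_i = Random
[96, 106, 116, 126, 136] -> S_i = 96 + 10*i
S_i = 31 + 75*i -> [31, 106, 181, 256, 331]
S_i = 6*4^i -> [6, 24, 96, 384, 1536]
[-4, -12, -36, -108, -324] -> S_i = -4*3^i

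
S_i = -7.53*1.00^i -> [-7.53, -7.53, -7.53, -7.53, -7.53]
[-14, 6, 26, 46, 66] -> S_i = -14 + 20*i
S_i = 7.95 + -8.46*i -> [7.95, -0.51, -8.97, -17.43, -25.89]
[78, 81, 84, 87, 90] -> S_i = 78 + 3*i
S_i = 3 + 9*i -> [3, 12, 21, 30, 39]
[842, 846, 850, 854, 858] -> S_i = 842 + 4*i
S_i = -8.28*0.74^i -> [-8.28, -6.13, -4.53, -3.36, -2.48]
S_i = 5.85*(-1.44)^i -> [5.85, -8.42, 12.13, -17.47, 25.15]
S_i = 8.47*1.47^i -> [8.47, 12.45, 18.3, 26.91, 39.55]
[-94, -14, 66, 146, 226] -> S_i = -94 + 80*i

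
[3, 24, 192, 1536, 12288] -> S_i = 3*8^i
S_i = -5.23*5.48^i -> [-5.23, -28.66, -157.06, -860.68, -4716.54]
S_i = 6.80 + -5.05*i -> [6.8, 1.75, -3.3, -8.35, -13.4]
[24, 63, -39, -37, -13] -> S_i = Random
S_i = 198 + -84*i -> [198, 114, 30, -54, -138]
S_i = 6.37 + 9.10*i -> [6.37, 15.47, 24.57, 33.67, 42.77]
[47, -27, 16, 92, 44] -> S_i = Random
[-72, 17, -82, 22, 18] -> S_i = Random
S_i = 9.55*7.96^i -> [9.55, 76.02, 605.1, 4816.62, 38340.31]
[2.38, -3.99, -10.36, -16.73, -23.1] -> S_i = 2.38 + -6.37*i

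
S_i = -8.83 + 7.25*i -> [-8.83, -1.58, 5.67, 12.92, 20.17]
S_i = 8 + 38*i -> [8, 46, 84, 122, 160]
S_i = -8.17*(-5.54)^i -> [-8.17, 45.26, -250.75, 1389.16, -7695.93]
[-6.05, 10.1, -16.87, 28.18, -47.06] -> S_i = -6.05*(-1.67)^i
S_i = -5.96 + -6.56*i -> [-5.96, -12.52, -19.08, -25.64, -32.2]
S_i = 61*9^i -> [61, 549, 4941, 44469, 400221]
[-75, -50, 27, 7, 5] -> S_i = Random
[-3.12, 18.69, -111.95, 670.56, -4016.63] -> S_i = -3.12*(-5.99)^i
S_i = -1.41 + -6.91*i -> [-1.41, -8.32, -15.23, -22.14, -29.05]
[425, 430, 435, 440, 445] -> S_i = 425 + 5*i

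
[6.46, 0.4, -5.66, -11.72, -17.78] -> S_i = 6.46 + -6.06*i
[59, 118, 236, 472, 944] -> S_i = 59*2^i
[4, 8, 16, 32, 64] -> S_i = 4*2^i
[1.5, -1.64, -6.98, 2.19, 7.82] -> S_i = Random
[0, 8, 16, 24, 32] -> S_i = 0 + 8*i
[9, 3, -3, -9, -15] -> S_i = 9 + -6*i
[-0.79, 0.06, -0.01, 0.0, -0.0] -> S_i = -0.79*(-0.08)^i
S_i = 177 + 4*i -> [177, 181, 185, 189, 193]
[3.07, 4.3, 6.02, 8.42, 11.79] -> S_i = 3.07*1.40^i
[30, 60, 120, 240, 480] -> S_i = 30*2^i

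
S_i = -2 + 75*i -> [-2, 73, 148, 223, 298]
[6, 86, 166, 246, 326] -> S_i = 6 + 80*i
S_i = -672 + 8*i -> [-672, -664, -656, -648, -640]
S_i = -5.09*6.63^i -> [-5.09, -33.75, -223.74, -1483.4, -9834.94]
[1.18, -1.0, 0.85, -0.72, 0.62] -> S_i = 1.18*(-0.85)^i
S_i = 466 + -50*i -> [466, 416, 366, 316, 266]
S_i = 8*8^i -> [8, 64, 512, 4096, 32768]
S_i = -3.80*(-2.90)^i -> [-3.8, 11.02, -31.96, 92.68, -268.77]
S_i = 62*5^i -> [62, 310, 1550, 7750, 38750]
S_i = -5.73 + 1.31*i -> [-5.73, -4.42, -3.11, -1.8, -0.49]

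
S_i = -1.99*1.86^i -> [-1.99, -3.7, -6.88, -12.81, -23.82]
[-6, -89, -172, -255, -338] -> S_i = -6 + -83*i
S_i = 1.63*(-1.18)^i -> [1.63, -1.92, 2.27, -2.68, 3.16]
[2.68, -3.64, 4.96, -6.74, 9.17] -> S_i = 2.68*(-1.36)^i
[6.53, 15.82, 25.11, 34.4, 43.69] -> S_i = 6.53 + 9.29*i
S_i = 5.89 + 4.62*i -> [5.89, 10.51, 15.13, 19.75, 24.37]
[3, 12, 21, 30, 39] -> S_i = 3 + 9*i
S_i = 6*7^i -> [6, 42, 294, 2058, 14406]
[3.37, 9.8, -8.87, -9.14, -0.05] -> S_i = Random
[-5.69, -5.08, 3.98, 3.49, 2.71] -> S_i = Random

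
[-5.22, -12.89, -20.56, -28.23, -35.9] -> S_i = -5.22 + -7.67*i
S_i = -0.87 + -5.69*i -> [-0.87, -6.56, -12.25, -17.94, -23.63]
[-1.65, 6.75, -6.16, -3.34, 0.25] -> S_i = Random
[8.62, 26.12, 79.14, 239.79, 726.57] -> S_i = 8.62*3.03^i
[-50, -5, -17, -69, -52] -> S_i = Random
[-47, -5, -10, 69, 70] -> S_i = Random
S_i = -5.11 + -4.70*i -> [-5.11, -9.81, -14.51, -19.21, -23.91]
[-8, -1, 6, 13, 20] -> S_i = -8 + 7*i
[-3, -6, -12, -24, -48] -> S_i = -3*2^i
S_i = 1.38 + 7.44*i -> [1.38, 8.82, 16.26, 23.7, 31.14]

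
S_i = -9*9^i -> [-9, -81, -729, -6561, -59049]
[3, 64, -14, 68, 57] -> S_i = Random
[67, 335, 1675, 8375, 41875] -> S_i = 67*5^i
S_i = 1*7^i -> [1, 7, 49, 343, 2401]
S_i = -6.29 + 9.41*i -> [-6.29, 3.12, 12.53, 21.94, 31.35]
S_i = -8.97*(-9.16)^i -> [-8.97, 82.17, -752.63, 6894.12, -63150.14]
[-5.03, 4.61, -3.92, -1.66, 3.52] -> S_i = Random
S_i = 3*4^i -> [3, 12, 48, 192, 768]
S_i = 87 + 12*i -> [87, 99, 111, 123, 135]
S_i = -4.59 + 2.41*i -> [-4.59, -2.18, 0.23, 2.64, 5.05]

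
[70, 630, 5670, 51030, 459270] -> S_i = 70*9^i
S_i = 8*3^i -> [8, 24, 72, 216, 648]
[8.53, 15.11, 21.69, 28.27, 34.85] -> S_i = 8.53 + 6.58*i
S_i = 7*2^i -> [7, 14, 28, 56, 112]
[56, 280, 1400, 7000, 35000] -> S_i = 56*5^i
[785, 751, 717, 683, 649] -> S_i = 785 + -34*i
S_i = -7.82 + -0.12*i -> [-7.82, -7.94, -8.06, -8.18, -8.3]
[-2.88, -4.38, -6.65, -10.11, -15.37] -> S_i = -2.88*1.52^i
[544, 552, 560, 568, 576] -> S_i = 544 + 8*i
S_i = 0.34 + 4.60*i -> [0.34, 4.94, 9.54, 14.14, 18.74]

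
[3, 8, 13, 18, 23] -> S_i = 3 + 5*i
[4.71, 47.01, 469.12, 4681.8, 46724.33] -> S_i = 4.71*9.98^i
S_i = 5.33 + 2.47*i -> [5.33, 7.8, 10.27, 12.74, 15.21]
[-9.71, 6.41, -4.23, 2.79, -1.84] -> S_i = -9.71*(-0.66)^i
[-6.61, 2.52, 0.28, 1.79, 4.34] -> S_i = Random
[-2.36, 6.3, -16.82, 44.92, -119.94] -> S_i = -2.36*(-2.67)^i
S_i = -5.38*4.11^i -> [-5.38, -22.11, -90.88, -373.51, -1535.15]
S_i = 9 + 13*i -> [9, 22, 35, 48, 61]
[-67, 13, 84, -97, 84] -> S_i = Random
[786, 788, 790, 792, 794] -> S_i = 786 + 2*i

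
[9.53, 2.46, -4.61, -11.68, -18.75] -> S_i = 9.53 + -7.07*i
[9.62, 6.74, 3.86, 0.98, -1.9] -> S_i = 9.62 + -2.88*i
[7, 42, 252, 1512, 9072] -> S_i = 7*6^i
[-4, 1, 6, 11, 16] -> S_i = -4 + 5*i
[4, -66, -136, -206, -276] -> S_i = 4 + -70*i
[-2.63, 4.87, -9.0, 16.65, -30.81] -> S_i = -2.63*(-1.85)^i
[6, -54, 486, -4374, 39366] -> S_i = 6*-9^i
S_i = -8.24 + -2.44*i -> [-8.24, -10.68, -13.12, -15.56, -18.0]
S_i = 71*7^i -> [71, 497, 3479, 24353, 170471]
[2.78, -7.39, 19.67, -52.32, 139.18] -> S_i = 2.78*(-2.66)^i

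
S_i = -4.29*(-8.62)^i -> [-4.29, 36.98, -318.77, 2747.76, -23685.71]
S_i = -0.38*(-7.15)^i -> [-0.38, 2.72, -19.43, 138.9, -993.13]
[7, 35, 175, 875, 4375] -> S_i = 7*5^i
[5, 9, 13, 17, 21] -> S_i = 5 + 4*i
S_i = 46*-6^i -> [46, -276, 1656, -9936, 59616]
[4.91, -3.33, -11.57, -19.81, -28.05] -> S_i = 4.91 + -8.24*i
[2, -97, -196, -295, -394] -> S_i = 2 + -99*i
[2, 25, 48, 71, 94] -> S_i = 2 + 23*i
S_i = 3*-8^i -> [3, -24, 192, -1536, 12288]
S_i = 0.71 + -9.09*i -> [0.71, -8.38, -17.47, -26.56, -35.65]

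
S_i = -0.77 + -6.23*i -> [-0.77, -7.0, -13.23, -19.46, -25.69]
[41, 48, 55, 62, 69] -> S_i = 41 + 7*i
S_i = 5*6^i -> [5, 30, 180, 1080, 6480]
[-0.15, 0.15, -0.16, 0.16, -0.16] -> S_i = -0.15*(-1.02)^i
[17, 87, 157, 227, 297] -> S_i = 17 + 70*i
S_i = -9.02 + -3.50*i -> [-9.02, -12.52, -16.02, -19.52, -23.02]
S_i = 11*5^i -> [11, 55, 275, 1375, 6875]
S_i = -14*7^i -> [-14, -98, -686, -4802, -33614]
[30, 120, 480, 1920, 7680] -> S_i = 30*4^i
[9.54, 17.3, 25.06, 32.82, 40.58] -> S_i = 9.54 + 7.76*i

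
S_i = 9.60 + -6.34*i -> [9.6, 3.26, -3.08, -9.42, -15.76]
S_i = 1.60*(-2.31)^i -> [1.6, -3.7, 8.54, -19.72, 45.56]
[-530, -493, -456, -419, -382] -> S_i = -530 + 37*i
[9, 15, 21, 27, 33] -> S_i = 9 + 6*i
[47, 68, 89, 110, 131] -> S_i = 47 + 21*i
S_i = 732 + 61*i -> [732, 793, 854, 915, 976]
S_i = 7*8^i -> [7, 56, 448, 3584, 28672]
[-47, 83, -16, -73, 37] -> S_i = Random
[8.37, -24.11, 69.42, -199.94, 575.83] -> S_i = 8.37*(-2.88)^i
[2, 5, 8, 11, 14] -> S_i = 2 + 3*i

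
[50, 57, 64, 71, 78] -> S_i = 50 + 7*i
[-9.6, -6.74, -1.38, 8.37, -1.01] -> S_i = Random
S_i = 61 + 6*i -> [61, 67, 73, 79, 85]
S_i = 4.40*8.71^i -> [4.4, 38.32, 333.8, 2907.42, 25323.59]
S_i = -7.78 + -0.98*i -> [-7.78, -8.76, -9.74, -10.72, -11.7]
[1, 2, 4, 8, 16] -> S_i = 1*2^i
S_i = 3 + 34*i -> [3, 37, 71, 105, 139]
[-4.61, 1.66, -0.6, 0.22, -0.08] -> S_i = -4.61*(-0.36)^i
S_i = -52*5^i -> [-52, -260, -1300, -6500, -32500]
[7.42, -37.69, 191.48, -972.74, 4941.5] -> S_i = 7.42*(-5.08)^i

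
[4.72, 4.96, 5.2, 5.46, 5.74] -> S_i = 4.72*1.05^i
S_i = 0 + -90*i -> [0, -90, -180, -270, -360]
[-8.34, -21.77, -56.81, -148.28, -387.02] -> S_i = -8.34*2.61^i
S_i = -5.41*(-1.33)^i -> [-5.41, 7.2, -9.57, 12.73, -16.93]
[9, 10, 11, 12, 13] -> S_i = 9 + 1*i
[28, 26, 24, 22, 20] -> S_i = 28 + -2*i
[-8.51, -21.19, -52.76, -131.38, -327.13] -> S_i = -8.51*2.49^i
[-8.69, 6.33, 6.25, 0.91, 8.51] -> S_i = Random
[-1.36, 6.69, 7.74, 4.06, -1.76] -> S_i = Random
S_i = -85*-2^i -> [-85, 170, -340, 680, -1360]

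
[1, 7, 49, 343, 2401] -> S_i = 1*7^i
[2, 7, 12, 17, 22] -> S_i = 2 + 5*i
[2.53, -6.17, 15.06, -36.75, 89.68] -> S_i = 2.53*(-2.44)^i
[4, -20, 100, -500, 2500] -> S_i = 4*-5^i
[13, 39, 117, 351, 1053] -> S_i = 13*3^i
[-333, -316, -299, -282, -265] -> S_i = -333 + 17*i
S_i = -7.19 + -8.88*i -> [-7.19, -16.07, -24.95, -33.83, -42.71]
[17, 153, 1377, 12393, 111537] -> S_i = 17*9^i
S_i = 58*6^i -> [58, 348, 2088, 12528, 75168]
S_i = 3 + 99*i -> [3, 102, 201, 300, 399]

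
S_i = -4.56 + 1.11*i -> [-4.56, -3.45, -2.34, -1.23, -0.12]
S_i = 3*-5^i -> [3, -15, 75, -375, 1875]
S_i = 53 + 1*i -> [53, 54, 55, 56, 57]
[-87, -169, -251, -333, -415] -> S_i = -87 + -82*i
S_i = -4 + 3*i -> [-4, -1, 2, 5, 8]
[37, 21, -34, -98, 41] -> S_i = Random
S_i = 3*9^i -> [3, 27, 243, 2187, 19683]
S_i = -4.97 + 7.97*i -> [-4.97, 3.0, 10.97, 18.94, 26.91]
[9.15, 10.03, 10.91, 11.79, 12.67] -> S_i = 9.15 + 0.88*i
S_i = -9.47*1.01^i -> [-9.47, -9.56, -9.66, -9.76, -9.85]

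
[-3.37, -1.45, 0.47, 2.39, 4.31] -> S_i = -3.37 + 1.92*i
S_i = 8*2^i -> [8, 16, 32, 64, 128]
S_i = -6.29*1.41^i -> [-6.29, -8.87, -12.51, -17.63, -24.86]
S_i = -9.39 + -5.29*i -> [-9.39, -14.68, -19.97, -25.26, -30.55]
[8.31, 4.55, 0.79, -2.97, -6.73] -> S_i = 8.31 + -3.76*i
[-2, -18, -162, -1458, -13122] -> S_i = -2*9^i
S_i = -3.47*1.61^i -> [-3.47, -5.59, -8.99, -14.48, -23.31]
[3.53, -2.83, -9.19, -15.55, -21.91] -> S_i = 3.53 + -6.36*i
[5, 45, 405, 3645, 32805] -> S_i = 5*9^i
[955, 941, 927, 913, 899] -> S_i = 955 + -14*i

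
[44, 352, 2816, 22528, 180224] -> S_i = 44*8^i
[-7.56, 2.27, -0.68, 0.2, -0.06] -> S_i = -7.56*(-0.30)^i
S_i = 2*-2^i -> [2, -4, 8, -16, 32]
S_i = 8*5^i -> [8, 40, 200, 1000, 5000]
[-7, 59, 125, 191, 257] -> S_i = -7 + 66*i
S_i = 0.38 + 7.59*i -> [0.38, 7.97, 15.56, 23.15, 30.74]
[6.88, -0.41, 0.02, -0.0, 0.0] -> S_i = 6.88*(-0.06)^i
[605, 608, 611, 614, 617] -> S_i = 605 + 3*i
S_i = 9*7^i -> [9, 63, 441, 3087, 21609]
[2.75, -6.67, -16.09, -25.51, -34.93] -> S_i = 2.75 + -9.42*i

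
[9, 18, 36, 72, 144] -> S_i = 9*2^i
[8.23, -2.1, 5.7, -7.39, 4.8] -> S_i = Random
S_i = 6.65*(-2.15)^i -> [6.65, -14.3, 30.74, -66.09, 142.09]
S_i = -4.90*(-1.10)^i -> [-4.9, 5.39, -5.93, 6.52, -7.17]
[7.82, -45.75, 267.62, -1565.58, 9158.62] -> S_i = 7.82*(-5.85)^i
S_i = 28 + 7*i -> [28, 35, 42, 49, 56]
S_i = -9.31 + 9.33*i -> [-9.31, 0.02, 9.35, 18.68, 28.01]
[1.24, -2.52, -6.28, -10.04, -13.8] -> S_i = 1.24 + -3.76*i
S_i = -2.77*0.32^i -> [-2.77, -0.89, -0.28, -0.09, -0.03]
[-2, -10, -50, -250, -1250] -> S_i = -2*5^i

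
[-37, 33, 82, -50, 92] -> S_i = Random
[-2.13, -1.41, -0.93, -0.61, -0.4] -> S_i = -2.13*0.66^i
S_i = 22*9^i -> [22, 198, 1782, 16038, 144342]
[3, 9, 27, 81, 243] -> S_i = 3*3^i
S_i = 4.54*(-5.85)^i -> [4.54, -26.56, 155.37, -908.92, 5317.15]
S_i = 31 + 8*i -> [31, 39, 47, 55, 63]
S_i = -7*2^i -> [-7, -14, -28, -56, -112]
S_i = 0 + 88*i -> [0, 88, 176, 264, 352]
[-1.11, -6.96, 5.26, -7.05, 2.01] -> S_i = Random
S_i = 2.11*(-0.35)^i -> [2.11, -0.74, 0.26, -0.09, 0.03]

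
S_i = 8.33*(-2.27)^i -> [8.33, -18.91, 42.92, -97.44, 221.18]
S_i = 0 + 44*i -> [0, 44, 88, 132, 176]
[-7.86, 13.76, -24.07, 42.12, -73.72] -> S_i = -7.86*(-1.75)^i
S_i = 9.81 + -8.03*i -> [9.81, 1.78, -6.25, -14.28, -22.31]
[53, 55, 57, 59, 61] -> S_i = 53 + 2*i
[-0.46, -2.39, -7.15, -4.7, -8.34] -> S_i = Random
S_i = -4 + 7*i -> [-4, 3, 10, 17, 24]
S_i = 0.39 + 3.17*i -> [0.39, 3.56, 6.73, 9.9, 13.07]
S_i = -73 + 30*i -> [-73, -43, -13, 17, 47]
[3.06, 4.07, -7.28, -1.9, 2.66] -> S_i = Random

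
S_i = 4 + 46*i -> [4, 50, 96, 142, 188]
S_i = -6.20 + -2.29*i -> [-6.2, -8.49, -10.78, -13.07, -15.36]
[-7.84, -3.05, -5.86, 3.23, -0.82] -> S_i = Random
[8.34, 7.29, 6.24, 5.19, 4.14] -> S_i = 8.34 + -1.05*i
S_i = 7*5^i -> [7, 35, 175, 875, 4375]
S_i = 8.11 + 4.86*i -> [8.11, 12.97, 17.83, 22.69, 27.55]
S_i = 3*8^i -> [3, 24, 192, 1536, 12288]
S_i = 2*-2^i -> [2, -4, 8, -16, 32]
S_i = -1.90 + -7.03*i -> [-1.9, -8.93, -15.96, -22.99, -30.02]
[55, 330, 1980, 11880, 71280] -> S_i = 55*6^i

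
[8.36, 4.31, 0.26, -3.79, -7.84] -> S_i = 8.36 + -4.05*i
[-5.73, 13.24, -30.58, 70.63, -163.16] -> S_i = -5.73*(-2.31)^i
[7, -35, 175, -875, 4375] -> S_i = 7*-5^i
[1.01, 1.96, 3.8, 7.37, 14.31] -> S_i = 1.01*1.94^i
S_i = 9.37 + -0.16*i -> [9.37, 9.21, 9.05, 8.89, 8.73]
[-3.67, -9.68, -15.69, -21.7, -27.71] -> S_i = -3.67 + -6.01*i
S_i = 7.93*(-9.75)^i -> [7.93, -77.32, 753.85, -7349.99, 71662.45]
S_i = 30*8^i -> [30, 240, 1920, 15360, 122880]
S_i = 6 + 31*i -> [6, 37, 68, 99, 130]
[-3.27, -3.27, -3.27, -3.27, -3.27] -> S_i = -3.27 + 0.00*i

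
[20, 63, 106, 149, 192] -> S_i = 20 + 43*i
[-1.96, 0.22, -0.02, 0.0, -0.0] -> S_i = -1.96*(-0.11)^i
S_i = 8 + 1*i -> [8, 9, 10, 11, 12]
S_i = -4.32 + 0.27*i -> [-4.32, -4.05, -3.78, -3.51, -3.24]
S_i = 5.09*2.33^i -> [5.09, 11.86, 27.63, 64.39, 150.02]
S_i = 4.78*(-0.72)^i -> [4.78, -3.44, 2.48, -1.78, 1.28]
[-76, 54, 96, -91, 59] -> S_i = Random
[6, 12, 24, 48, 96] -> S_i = 6*2^i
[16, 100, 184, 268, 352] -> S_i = 16 + 84*i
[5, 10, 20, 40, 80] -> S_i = 5*2^i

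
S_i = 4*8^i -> [4, 32, 256, 2048, 16384]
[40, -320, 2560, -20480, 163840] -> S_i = 40*-8^i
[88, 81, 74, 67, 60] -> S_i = 88 + -7*i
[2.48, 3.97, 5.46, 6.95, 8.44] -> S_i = 2.48 + 1.49*i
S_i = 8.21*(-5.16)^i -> [8.21, -42.36, 218.6, -1127.96, 5820.25]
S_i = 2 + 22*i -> [2, 24, 46, 68, 90]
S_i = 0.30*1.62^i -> [0.3, 0.49, 0.79, 1.28, 2.07]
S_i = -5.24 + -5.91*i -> [-5.24, -11.15, -17.06, -22.97, -28.88]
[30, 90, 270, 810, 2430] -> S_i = 30*3^i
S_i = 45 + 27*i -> [45, 72, 99, 126, 153]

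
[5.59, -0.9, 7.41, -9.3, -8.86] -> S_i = Random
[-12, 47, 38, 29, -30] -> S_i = Random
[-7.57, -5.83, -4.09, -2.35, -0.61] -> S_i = -7.57 + 1.74*i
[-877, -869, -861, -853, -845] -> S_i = -877 + 8*i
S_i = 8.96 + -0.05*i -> [8.96, 8.91, 8.86, 8.81, 8.76]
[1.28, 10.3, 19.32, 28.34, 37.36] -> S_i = 1.28 + 9.02*i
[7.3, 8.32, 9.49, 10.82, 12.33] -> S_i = 7.30*1.14^i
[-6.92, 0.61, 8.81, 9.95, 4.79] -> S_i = Random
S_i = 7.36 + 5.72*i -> [7.36, 13.08, 18.8, 24.52, 30.24]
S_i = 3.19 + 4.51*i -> [3.19, 7.7, 12.21, 16.72, 21.23]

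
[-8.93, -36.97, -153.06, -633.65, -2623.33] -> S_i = -8.93*4.14^i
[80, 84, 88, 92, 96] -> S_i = 80 + 4*i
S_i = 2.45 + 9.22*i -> [2.45, 11.67, 20.89, 30.11, 39.33]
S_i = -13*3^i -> [-13, -39, -117, -351, -1053]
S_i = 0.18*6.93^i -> [0.18, 1.25, 8.64, 59.91, 415.15]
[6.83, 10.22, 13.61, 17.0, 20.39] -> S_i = 6.83 + 3.39*i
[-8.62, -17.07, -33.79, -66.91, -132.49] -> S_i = -8.62*1.98^i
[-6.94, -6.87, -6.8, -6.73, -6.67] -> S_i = -6.94*0.99^i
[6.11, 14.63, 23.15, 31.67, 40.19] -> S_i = 6.11 + 8.52*i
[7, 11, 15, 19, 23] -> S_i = 7 + 4*i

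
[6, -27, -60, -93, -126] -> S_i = 6 + -33*i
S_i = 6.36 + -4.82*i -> [6.36, 1.54, -3.28, -8.1, -12.92]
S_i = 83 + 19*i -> [83, 102, 121, 140, 159]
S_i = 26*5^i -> [26, 130, 650, 3250, 16250]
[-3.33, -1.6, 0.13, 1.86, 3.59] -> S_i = -3.33 + 1.73*i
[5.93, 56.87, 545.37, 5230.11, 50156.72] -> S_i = 5.93*9.59^i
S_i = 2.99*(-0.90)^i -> [2.99, -2.69, 2.42, -2.18, 1.96]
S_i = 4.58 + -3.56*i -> [4.58, 1.02, -2.54, -6.1, -9.66]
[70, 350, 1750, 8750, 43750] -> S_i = 70*5^i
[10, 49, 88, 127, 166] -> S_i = 10 + 39*i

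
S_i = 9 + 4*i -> [9, 13, 17, 21, 25]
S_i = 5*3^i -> [5, 15, 45, 135, 405]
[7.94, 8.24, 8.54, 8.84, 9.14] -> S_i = 7.94 + 0.30*i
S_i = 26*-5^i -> [26, -130, 650, -3250, 16250]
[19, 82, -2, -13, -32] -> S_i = Random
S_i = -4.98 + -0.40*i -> [-4.98, -5.38, -5.78, -6.18, -6.58]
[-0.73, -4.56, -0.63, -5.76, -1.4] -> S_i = Random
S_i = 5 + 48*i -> [5, 53, 101, 149, 197]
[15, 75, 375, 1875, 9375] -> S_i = 15*5^i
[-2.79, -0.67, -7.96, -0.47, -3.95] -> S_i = Random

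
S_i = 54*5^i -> [54, 270, 1350, 6750, 33750]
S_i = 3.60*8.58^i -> [3.6, 30.89, 265.02, 2273.86, 19509.75]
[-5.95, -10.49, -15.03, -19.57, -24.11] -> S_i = -5.95 + -4.54*i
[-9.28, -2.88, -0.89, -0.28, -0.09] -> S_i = -9.28*0.31^i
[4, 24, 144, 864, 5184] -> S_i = 4*6^i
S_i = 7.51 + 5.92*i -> [7.51, 13.43, 19.35, 25.27, 31.19]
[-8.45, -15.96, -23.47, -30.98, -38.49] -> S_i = -8.45 + -7.51*i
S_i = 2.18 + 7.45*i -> [2.18, 9.63, 17.08, 24.53, 31.98]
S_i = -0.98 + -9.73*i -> [-0.98, -10.71, -20.44, -30.17, -39.9]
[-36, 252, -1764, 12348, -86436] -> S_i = -36*-7^i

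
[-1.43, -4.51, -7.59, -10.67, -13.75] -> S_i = -1.43 + -3.08*i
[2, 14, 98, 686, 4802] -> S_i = 2*7^i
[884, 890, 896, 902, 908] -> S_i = 884 + 6*i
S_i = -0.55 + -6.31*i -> [-0.55, -6.86, -13.17, -19.48, -25.79]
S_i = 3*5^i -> [3, 15, 75, 375, 1875]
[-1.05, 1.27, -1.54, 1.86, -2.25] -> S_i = -1.05*(-1.21)^i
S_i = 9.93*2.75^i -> [9.93, 27.31, 75.1, 206.51, 567.91]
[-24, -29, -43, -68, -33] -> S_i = Random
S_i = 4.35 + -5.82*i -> [4.35, -1.47, -7.29, -13.11, -18.93]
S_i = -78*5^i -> [-78, -390, -1950, -9750, -48750]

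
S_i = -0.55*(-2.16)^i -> [-0.55, 1.19, -2.57, 5.54, -11.97]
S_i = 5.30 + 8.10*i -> [5.3, 13.4, 21.5, 29.6, 37.7]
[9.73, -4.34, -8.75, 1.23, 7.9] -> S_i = Random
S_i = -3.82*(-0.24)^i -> [-3.82, 0.92, -0.22, 0.05, -0.01]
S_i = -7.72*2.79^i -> [-7.72, -21.54, -60.09, -167.66, -467.77]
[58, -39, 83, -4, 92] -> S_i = Random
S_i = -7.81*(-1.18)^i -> [-7.81, 9.22, -10.87, 12.83, -15.14]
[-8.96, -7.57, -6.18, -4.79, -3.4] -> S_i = -8.96 + 1.39*i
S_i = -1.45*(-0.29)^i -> [-1.45, 0.42, -0.12, 0.04, -0.01]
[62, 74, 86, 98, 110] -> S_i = 62 + 12*i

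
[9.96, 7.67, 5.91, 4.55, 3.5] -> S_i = 9.96*0.77^i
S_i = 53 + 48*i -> [53, 101, 149, 197, 245]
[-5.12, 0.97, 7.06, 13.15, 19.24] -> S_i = -5.12 + 6.09*i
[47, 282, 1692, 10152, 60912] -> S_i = 47*6^i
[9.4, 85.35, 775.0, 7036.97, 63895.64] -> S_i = 9.40*9.08^i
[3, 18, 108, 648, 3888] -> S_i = 3*6^i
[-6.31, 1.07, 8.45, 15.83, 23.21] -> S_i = -6.31 + 7.38*i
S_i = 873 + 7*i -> [873, 880, 887, 894, 901]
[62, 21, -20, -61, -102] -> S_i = 62 + -41*i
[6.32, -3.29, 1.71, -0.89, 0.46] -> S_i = 6.32*(-0.52)^i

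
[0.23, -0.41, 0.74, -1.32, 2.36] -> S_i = 0.23*(-1.79)^i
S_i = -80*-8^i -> [-80, 640, -5120, 40960, -327680]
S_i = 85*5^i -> [85, 425, 2125, 10625, 53125]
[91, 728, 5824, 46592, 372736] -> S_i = 91*8^i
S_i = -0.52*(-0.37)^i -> [-0.52, 0.19, -0.07, 0.03, -0.01]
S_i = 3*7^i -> [3, 21, 147, 1029, 7203]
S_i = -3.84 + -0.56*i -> [-3.84, -4.4, -4.96, -5.52, -6.08]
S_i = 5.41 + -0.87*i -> [5.41, 4.54, 3.67, 2.8, 1.93]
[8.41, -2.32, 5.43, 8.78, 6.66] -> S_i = Random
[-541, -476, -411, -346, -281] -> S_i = -541 + 65*i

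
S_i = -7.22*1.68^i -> [-7.22, -12.13, -20.38, -34.23, -57.51]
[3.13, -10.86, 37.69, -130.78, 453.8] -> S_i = 3.13*(-3.47)^i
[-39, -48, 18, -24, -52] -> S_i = Random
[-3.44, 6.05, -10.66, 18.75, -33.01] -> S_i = -3.44*(-1.76)^i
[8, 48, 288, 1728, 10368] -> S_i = 8*6^i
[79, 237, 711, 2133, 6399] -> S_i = 79*3^i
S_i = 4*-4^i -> [4, -16, 64, -256, 1024]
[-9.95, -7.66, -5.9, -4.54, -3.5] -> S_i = -9.95*0.77^i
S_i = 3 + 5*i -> [3, 8, 13, 18, 23]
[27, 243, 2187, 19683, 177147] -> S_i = 27*9^i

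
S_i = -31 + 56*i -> [-31, 25, 81, 137, 193]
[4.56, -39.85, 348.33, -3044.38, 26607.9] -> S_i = 4.56*(-8.74)^i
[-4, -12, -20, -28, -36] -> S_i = -4 + -8*i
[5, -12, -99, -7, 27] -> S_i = Random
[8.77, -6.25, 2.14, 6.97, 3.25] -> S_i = Random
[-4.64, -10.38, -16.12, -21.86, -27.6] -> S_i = -4.64 + -5.74*i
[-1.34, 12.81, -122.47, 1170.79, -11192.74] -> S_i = -1.34*(-9.56)^i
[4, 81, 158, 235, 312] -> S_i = 4 + 77*i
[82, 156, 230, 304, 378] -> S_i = 82 + 74*i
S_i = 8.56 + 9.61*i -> [8.56, 18.17, 27.78, 37.39, 47.0]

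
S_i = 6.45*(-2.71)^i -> [6.45, -17.48, 47.37, -128.37, 347.89]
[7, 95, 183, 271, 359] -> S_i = 7 + 88*i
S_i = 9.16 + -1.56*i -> [9.16, 7.6, 6.04, 4.48, 2.92]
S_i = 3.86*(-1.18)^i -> [3.86, -4.55, 5.37, -6.34, 7.48]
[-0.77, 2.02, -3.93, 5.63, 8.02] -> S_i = Random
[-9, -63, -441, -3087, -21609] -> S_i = -9*7^i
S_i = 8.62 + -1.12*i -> [8.62, 7.5, 6.38, 5.26, 4.14]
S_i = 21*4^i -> [21, 84, 336, 1344, 5376]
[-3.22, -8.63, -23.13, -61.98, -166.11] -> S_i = -3.22*2.68^i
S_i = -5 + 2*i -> [-5, -3, -1, 1, 3]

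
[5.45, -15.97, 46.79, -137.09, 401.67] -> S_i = 5.45*(-2.93)^i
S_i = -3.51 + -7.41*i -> [-3.51, -10.92, -18.33, -25.74, -33.15]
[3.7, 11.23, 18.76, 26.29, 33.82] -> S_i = 3.70 + 7.53*i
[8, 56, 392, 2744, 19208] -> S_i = 8*7^i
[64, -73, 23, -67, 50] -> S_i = Random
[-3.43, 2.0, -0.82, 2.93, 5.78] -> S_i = Random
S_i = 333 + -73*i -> [333, 260, 187, 114, 41]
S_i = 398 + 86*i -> [398, 484, 570, 656, 742]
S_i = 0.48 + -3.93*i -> [0.48, -3.45, -7.38, -11.31, -15.24]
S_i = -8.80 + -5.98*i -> [-8.8, -14.78, -20.76, -26.74, -32.72]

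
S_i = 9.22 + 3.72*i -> [9.22, 12.94, 16.66, 20.38, 24.1]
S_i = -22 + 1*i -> [-22, -21, -20, -19, -18]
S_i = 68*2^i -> [68, 136, 272, 544, 1088]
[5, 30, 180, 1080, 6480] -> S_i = 5*6^i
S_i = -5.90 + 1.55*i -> [-5.9, -4.35, -2.8, -1.25, 0.3]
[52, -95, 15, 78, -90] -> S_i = Random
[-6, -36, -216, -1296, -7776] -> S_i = -6*6^i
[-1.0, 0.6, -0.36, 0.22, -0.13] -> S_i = -1.00*(-0.60)^i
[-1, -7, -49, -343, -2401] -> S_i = -1*7^i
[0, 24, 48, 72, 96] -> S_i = 0 + 24*i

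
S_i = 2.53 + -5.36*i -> [2.53, -2.83, -8.19, -13.55, -18.91]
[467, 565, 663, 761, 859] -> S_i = 467 + 98*i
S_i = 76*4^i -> [76, 304, 1216, 4864, 19456]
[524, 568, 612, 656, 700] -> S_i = 524 + 44*i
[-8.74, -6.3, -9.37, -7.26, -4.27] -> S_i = Random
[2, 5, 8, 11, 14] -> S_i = 2 + 3*i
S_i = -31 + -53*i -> [-31, -84, -137, -190, -243]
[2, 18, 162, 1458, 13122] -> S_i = 2*9^i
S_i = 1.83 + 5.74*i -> [1.83, 7.57, 13.31, 19.05, 24.79]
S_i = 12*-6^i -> [12, -72, 432, -2592, 15552]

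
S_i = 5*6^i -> [5, 30, 180, 1080, 6480]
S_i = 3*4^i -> [3, 12, 48, 192, 768]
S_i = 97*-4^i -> [97, -388, 1552, -6208, 24832]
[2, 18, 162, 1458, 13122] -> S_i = 2*9^i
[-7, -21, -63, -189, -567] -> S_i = -7*3^i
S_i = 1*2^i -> [1, 2, 4, 8, 16]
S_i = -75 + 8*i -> [-75, -67, -59, -51, -43]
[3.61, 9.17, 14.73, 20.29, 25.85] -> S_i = 3.61 + 5.56*i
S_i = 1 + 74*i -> [1, 75, 149, 223, 297]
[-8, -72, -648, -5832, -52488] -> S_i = -8*9^i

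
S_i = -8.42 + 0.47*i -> [-8.42, -7.95, -7.48, -7.01, -6.54]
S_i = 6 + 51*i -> [6, 57, 108, 159, 210]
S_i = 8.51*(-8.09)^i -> [8.51, -68.85, 556.96, -4505.83, 36452.19]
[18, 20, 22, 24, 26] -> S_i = 18 + 2*i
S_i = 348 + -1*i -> [348, 347, 346, 345, 344]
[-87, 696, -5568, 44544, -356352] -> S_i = -87*-8^i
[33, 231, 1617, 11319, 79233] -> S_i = 33*7^i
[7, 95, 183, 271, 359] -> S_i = 7 + 88*i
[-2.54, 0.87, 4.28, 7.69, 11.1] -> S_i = -2.54 + 3.41*i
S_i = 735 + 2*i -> [735, 737, 739, 741, 743]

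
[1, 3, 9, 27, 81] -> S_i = 1*3^i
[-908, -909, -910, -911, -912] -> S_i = -908 + -1*i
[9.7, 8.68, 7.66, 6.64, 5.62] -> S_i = 9.70 + -1.02*i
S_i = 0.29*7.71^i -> [0.29, 2.24, 17.24, 132.91, 1024.74]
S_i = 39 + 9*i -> [39, 48, 57, 66, 75]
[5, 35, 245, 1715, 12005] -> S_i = 5*7^i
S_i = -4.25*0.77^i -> [-4.25, -3.27, -2.52, -1.94, -1.49]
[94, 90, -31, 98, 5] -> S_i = Random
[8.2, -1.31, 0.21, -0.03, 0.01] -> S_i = 8.20*(-0.16)^i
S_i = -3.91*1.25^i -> [-3.91, -4.89, -6.11, -7.64, -9.55]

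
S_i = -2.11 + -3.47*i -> [-2.11, -5.58, -9.05, -12.52, -15.99]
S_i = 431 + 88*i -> [431, 519, 607, 695, 783]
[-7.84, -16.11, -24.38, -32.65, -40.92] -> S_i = -7.84 + -8.27*i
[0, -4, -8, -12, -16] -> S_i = 0 + -4*i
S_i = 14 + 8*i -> [14, 22, 30, 38, 46]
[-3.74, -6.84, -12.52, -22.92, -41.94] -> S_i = -3.74*1.83^i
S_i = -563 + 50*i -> [-563, -513, -463, -413, -363]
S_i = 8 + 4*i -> [8, 12, 16, 20, 24]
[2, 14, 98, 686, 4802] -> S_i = 2*7^i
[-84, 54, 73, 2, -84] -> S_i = Random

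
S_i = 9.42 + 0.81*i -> [9.42, 10.23, 11.04, 11.85, 12.66]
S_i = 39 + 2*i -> [39, 41, 43, 45, 47]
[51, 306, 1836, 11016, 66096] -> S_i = 51*6^i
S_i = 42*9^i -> [42, 378, 3402, 30618, 275562]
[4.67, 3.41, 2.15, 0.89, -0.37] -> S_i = 4.67 + -1.26*i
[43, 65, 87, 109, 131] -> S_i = 43 + 22*i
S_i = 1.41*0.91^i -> [1.41, 1.28, 1.17, 1.06, 0.97]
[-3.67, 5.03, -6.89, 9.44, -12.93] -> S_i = -3.67*(-1.37)^i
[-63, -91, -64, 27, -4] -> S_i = Random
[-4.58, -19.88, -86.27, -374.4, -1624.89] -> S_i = -4.58*4.34^i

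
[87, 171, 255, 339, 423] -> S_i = 87 + 84*i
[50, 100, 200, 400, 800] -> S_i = 50*2^i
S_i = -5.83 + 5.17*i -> [-5.83, -0.66, 4.51, 9.68, 14.85]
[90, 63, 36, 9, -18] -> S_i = 90 + -27*i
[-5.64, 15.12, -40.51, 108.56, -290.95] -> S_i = -5.64*(-2.68)^i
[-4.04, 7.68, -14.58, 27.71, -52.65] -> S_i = -4.04*(-1.90)^i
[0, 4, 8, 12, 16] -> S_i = 0 + 4*i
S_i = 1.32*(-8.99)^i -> [1.32, -11.87, 106.68, -959.08, 8622.09]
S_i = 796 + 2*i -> [796, 798, 800, 802, 804]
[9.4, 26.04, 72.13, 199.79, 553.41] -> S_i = 9.40*2.77^i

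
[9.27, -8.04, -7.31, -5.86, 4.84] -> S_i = Random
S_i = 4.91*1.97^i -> [4.91, 9.67, 19.06, 37.54, 73.95]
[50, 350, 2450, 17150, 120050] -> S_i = 50*7^i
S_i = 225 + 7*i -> [225, 232, 239, 246, 253]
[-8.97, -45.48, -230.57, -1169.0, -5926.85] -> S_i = -8.97*5.07^i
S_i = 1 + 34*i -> [1, 35, 69, 103, 137]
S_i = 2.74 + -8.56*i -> [2.74, -5.82, -14.38, -22.94, -31.5]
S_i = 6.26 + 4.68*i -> [6.26, 10.94, 15.62, 20.3, 24.98]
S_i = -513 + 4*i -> [-513, -509, -505, -501, -497]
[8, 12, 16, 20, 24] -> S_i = 8 + 4*i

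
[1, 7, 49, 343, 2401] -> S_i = 1*7^i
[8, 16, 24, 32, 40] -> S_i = 8 + 8*i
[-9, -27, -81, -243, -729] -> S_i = -9*3^i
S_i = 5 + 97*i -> [5, 102, 199, 296, 393]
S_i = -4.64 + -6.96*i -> [-4.64, -11.6, -18.56, -25.52, -32.48]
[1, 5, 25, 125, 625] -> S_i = 1*5^i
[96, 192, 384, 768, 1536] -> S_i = 96*2^i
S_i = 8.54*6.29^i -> [8.54, 53.72, 337.88, 2125.25, 13367.82]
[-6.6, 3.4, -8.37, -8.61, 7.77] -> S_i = Random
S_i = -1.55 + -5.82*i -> [-1.55, -7.37, -13.19, -19.01, -24.83]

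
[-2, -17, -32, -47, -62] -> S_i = -2 + -15*i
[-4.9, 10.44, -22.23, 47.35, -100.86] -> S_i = -4.90*(-2.13)^i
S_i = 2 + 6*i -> [2, 8, 14, 20, 26]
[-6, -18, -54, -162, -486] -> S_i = -6*3^i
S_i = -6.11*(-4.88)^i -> [-6.11, 29.82, -145.51, 710.07, -3465.14]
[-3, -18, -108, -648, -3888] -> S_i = -3*6^i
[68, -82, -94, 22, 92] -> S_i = Random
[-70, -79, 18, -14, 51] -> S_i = Random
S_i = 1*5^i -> [1, 5, 25, 125, 625]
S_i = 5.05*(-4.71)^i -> [5.05, -23.79, 112.03, -527.66, 2485.28]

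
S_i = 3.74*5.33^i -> [3.74, 19.93, 106.25, 566.31, 3018.43]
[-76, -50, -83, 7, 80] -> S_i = Random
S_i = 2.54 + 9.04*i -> [2.54, 11.58, 20.62, 29.66, 38.7]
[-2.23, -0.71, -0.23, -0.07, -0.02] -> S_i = -2.23*0.32^i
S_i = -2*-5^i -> [-2, 10, -50, 250, -1250]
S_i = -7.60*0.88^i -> [-7.6, -6.69, -5.89, -5.18, -4.56]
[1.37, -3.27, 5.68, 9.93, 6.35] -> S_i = Random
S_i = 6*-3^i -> [6, -18, 54, -162, 486]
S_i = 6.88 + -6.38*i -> [6.88, 0.5, -5.88, -12.26, -18.64]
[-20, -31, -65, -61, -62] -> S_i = Random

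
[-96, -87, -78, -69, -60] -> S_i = -96 + 9*i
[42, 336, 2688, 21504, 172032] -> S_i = 42*8^i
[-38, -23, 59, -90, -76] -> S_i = Random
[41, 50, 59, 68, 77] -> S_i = 41 + 9*i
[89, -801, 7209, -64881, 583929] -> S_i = 89*-9^i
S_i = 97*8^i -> [97, 776, 6208, 49664, 397312]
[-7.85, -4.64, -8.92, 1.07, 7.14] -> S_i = Random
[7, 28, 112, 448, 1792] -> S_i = 7*4^i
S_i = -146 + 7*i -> [-146, -139, -132, -125, -118]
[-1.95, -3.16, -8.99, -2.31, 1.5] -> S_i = Random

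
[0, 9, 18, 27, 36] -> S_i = 0 + 9*i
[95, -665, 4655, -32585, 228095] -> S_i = 95*-7^i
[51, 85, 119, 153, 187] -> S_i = 51 + 34*i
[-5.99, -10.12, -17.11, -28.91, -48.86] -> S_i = -5.99*1.69^i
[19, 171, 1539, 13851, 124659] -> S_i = 19*9^i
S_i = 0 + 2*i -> [0, 2, 4, 6, 8]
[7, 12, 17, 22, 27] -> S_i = 7 + 5*i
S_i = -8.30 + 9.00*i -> [-8.3, 0.7, 9.7, 18.7, 27.7]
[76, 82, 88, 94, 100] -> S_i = 76 + 6*i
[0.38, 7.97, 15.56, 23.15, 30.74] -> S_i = 0.38 + 7.59*i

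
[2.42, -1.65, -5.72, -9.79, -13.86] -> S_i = 2.42 + -4.07*i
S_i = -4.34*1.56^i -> [-4.34, -6.77, -10.56, -16.48, -25.7]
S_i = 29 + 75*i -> [29, 104, 179, 254, 329]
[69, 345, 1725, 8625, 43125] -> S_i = 69*5^i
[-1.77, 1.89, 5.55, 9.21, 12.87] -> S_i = -1.77 + 3.66*i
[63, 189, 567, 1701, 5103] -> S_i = 63*3^i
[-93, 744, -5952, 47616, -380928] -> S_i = -93*-8^i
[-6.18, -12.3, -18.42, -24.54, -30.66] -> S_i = -6.18 + -6.12*i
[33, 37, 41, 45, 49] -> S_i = 33 + 4*i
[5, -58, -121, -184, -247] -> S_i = 5 + -63*i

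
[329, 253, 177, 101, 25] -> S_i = 329 + -76*i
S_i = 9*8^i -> [9, 72, 576, 4608, 36864]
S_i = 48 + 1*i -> [48, 49, 50, 51, 52]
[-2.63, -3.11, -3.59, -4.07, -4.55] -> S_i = -2.63 + -0.48*i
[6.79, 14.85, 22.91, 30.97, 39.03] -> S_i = 6.79 + 8.06*i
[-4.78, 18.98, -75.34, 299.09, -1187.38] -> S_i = -4.78*(-3.97)^i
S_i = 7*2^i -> [7, 14, 28, 56, 112]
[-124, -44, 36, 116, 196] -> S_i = -124 + 80*i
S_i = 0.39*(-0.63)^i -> [0.39, -0.25, 0.15, -0.1, 0.06]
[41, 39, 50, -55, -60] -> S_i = Random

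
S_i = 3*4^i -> [3, 12, 48, 192, 768]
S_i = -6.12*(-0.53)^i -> [-6.12, 3.24, -1.72, 0.91, -0.48]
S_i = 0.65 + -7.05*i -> [0.65, -6.4, -13.45, -20.5, -27.55]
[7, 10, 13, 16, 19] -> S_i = 7 + 3*i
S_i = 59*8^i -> [59, 472, 3776, 30208, 241664]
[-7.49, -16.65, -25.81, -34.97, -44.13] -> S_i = -7.49 + -9.16*i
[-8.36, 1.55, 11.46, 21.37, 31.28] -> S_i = -8.36 + 9.91*i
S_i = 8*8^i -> [8, 64, 512, 4096, 32768]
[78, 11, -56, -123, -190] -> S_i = 78 + -67*i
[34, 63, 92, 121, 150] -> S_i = 34 + 29*i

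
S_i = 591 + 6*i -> [591, 597, 603, 609, 615]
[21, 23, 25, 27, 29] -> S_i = 21 + 2*i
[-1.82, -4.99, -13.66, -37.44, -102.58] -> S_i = -1.82*2.74^i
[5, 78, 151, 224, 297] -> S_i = 5 + 73*i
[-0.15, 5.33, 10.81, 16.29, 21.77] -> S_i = -0.15 + 5.48*i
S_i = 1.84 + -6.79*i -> [1.84, -4.95, -11.74, -18.53, -25.32]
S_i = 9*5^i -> [9, 45, 225, 1125, 5625]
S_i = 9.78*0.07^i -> [9.78, 0.68, 0.05, 0.0, 0.0]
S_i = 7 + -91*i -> [7, -84, -175, -266, -357]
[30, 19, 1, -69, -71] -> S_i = Random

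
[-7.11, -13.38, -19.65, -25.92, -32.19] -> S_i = -7.11 + -6.27*i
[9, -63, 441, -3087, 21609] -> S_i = 9*-7^i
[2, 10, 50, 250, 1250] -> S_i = 2*5^i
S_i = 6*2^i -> [6, 12, 24, 48, 96]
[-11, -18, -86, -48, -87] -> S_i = Random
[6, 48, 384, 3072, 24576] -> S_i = 6*8^i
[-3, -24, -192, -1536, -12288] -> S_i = -3*8^i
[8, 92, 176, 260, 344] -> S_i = 8 + 84*i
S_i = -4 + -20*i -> [-4, -24, -44, -64, -84]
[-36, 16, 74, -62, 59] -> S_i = Random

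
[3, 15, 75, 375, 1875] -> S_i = 3*5^i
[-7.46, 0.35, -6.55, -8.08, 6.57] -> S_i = Random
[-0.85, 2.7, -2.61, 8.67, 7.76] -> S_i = Random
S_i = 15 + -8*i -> [15, 7, -1, -9, -17]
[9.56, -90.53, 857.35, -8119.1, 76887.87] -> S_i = 9.56*(-9.47)^i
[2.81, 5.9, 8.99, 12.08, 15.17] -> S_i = 2.81 + 3.09*i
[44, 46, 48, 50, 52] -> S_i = 44 + 2*i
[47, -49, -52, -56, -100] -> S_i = Random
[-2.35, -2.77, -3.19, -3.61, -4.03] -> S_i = -2.35 + -0.42*i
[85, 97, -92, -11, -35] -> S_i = Random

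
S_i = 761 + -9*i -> [761, 752, 743, 734, 725]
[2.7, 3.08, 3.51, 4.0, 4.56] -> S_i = 2.70*1.14^i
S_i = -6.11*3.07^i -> [-6.11, -18.76, -57.59, -176.79, -542.74]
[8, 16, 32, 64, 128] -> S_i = 8*2^i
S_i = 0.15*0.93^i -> [0.15, 0.14, 0.13, 0.12, 0.11]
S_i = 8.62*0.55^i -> [8.62, 4.74, 2.61, 1.43, 0.79]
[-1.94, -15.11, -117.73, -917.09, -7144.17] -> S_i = -1.94*7.79^i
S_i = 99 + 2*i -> [99, 101, 103, 105, 107]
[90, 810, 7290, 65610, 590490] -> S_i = 90*9^i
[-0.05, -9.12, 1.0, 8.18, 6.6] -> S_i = Random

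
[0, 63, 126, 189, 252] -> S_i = 0 + 63*i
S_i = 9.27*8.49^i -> [9.27, 78.7, 668.18, 5672.87, 48162.66]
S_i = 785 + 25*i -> [785, 810, 835, 860, 885]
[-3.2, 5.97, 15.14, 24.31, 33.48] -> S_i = -3.20 + 9.17*i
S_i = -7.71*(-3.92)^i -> [-7.71, 30.22, -118.47, 464.42, -1820.53]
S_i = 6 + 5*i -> [6, 11, 16, 21, 26]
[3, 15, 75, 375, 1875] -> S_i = 3*5^i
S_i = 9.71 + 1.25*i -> [9.71, 10.96, 12.21, 13.46, 14.71]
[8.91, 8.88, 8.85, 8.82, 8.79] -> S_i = 8.91 + -0.03*i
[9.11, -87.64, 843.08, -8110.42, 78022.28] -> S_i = 9.11*(-9.62)^i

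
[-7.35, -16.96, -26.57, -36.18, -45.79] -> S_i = -7.35 + -9.61*i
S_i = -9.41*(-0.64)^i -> [-9.41, 6.02, -3.85, 2.47, -1.58]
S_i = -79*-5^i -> [-79, 395, -1975, 9875, -49375]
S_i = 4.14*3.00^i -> [4.14, 12.42, 37.26, 111.78, 335.34]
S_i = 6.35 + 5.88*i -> [6.35, 12.23, 18.11, 23.99, 29.87]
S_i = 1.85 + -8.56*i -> [1.85, -6.71, -15.27, -23.83, -32.39]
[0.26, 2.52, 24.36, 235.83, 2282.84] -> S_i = 0.26*9.68^i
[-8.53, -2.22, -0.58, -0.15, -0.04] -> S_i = -8.53*0.26^i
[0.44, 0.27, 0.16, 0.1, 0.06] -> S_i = 0.44*0.61^i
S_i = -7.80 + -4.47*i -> [-7.8, -12.27, -16.74, -21.21, -25.68]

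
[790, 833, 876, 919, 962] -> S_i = 790 + 43*i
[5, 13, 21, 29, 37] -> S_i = 5 + 8*i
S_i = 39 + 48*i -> [39, 87, 135, 183, 231]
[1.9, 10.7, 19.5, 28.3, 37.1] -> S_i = 1.90 + 8.80*i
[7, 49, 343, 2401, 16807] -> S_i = 7*7^i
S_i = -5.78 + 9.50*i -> [-5.78, 3.72, 13.22, 22.72, 32.22]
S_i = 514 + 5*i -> [514, 519, 524, 529, 534]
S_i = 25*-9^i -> [25, -225, 2025, -18225, 164025]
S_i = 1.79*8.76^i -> [1.79, 15.68, 137.36, 1203.28, 10540.7]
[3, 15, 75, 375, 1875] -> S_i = 3*5^i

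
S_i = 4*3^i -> [4, 12, 36, 108, 324]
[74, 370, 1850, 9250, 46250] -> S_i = 74*5^i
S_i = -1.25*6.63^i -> [-1.25, -8.29, -54.95, -364.29, -2415.26]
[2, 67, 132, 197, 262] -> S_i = 2 + 65*i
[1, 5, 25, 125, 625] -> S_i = 1*5^i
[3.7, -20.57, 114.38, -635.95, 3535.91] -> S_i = 3.70*(-5.56)^i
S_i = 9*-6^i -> [9, -54, 324, -1944, 11664]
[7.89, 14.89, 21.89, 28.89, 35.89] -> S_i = 7.89 + 7.00*i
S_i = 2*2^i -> [2, 4, 8, 16, 32]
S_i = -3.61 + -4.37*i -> [-3.61, -7.98, -12.35, -16.72, -21.09]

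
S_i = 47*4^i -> [47, 188, 752, 3008, 12032]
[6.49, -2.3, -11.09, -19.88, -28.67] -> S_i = 6.49 + -8.79*i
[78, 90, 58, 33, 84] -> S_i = Random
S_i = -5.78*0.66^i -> [-5.78, -3.81, -2.52, -1.66, -1.1]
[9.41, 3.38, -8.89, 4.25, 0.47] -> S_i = Random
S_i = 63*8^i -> [63, 504, 4032, 32256, 258048]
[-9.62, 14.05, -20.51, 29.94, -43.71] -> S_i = -9.62*(-1.46)^i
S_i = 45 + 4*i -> [45, 49, 53, 57, 61]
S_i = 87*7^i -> [87, 609, 4263, 29841, 208887]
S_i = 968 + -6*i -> [968, 962, 956, 950, 944]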